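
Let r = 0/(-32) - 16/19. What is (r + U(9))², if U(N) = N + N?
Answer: 106276/361 ≈ 294.39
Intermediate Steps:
U(N) = 2*N
r = -16/19 (r = 0*(-1/32) - 16*1/19 = 0 - 16/19 = -16/19 ≈ -0.84210)
(r + U(9))² = (-16/19 + 2*9)² = (-16/19 + 18)² = (326/19)² = 106276/361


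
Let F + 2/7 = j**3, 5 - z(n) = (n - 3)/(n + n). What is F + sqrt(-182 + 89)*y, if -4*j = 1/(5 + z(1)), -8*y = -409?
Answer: -170375/596288 + 409*I*sqrt(93)/8 ≈ -0.28573 + 493.03*I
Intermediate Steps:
y = 409/8 (y = -1/8*(-409) = 409/8 ≈ 51.125)
z(n) = 5 - (-3 + n)/(2*n) (z(n) = 5 - (n - 3)/(n + n) = 5 - (-3 + n)/(2*n))
j = -1/44 (j = -1/(4*(5 + (3/2)*(1 + 3*1)/1)) = -1/(4*(5 + (3/2)*1*(1 + 3))) = -1/(4*(5 + (3/2)*1*4)) = -1/(4*(5 + 6)) = -1/4/11 = -1/4*1/11 = -1/44 ≈ -0.022727)
F = -170375/596288 (F = -2/7 + (-1/44)**3 = -2/7 - 1/85184 = -170375/596288 ≈ -0.28573)
F + sqrt(-182 + 89)*y = -170375/596288 + sqrt(-182 + 89)*(409/8) = -170375/596288 + sqrt(-93)*(409/8) = -170375/596288 + (I*sqrt(93))*(409/8) = -170375/596288 + 409*I*sqrt(93)/8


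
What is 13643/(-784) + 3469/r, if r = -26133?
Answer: -51321745/2926896 ≈ -17.535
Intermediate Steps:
13643/(-784) + 3469/r = 13643/(-784) + 3469/(-26133) = 13643*(-1/784) + 3469*(-1/26133) = -1949/112 - 3469/26133 = -51321745/2926896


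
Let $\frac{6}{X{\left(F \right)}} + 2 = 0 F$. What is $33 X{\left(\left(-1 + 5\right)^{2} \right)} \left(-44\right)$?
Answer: $4356$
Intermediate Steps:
$X{\left(F \right)} = -3$ ($X{\left(F \right)} = \frac{6}{-2 + 0 F} = \frac{6}{-2 + 0} = \frac{6}{-2} = 6 \left(- \frac{1}{2}\right) = -3$)
$33 X{\left(\left(-1 + 5\right)^{2} \right)} \left(-44\right) = 33 \left(-3\right) \left(-44\right) = \left(-99\right) \left(-44\right) = 4356$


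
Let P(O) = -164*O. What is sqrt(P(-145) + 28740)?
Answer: 2*sqrt(13130) ≈ 229.17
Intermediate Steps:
sqrt(P(-145) + 28740) = sqrt(-164*(-145) + 28740) = sqrt(23780 + 28740) = sqrt(52520) = 2*sqrt(13130)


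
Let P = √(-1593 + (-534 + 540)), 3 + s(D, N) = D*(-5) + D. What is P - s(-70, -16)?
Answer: -277 + 23*I*√3 ≈ -277.0 + 39.837*I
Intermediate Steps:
s(D, N) = -3 - 4*D (s(D, N) = -3 + (D*(-5) + D) = -3 + (-5*D + D) = -3 - 4*D)
P = 23*I*√3 (P = √(-1593 + 6) = √(-1587) = 23*I*√3 ≈ 39.837*I)
P - s(-70, -16) = 23*I*√3 - (-3 - 4*(-70)) = 23*I*√3 - (-3 + 280) = 23*I*√3 - 1*277 = 23*I*√3 - 277 = -277 + 23*I*√3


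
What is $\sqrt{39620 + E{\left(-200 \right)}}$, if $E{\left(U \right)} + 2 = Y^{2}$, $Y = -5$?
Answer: $\sqrt{39643} \approx 199.11$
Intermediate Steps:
$E{\left(U \right)} = 23$ ($E{\left(U \right)} = -2 + \left(-5\right)^{2} = -2 + 25 = 23$)
$\sqrt{39620 + E{\left(-200 \right)}} = \sqrt{39620 + 23} = \sqrt{39643}$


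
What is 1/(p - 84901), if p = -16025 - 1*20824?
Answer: -1/121750 ≈ -8.2136e-6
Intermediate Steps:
p = -36849 (p = -16025 - 20824 = -36849)
1/(p - 84901) = 1/(-36849 - 84901) = 1/(-121750) = -1/121750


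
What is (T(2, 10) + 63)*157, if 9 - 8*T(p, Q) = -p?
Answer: 80855/8 ≈ 10107.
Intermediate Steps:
T(p, Q) = 9/8 + p/8 (T(p, Q) = 9/8 - (-1)*p/8 = 9/8 + p/8)
(T(2, 10) + 63)*157 = ((9/8 + (1/8)*2) + 63)*157 = ((9/8 + 1/4) + 63)*157 = (11/8 + 63)*157 = (515/8)*157 = 80855/8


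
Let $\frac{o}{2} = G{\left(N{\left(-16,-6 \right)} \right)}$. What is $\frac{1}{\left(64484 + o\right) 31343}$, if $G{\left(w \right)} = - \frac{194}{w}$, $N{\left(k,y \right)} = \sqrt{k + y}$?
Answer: $\frac{177331}{358408177322546} - \frac{97 i \sqrt{22}}{716816354645092} \approx 4.9477 \cdot 10^{-10} - 6.3471 \cdot 10^{-13} i$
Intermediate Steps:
$o = \frac{194 i \sqrt{22}}{11}$ ($o = 2 \left(- \frac{194}{\sqrt{-16 - 6}}\right) = 2 \left(- \frac{194}{\sqrt{-22}}\right) = 2 \left(- \frac{194}{i \sqrt{22}}\right) = 2 \left(- 194 \left(- \frac{i \sqrt{22}}{22}\right)\right) = 2 \frac{97 i \sqrt{22}}{11} = \frac{194 i \sqrt{22}}{11} \approx 82.722 i$)
$\frac{1}{\left(64484 + o\right) 31343} = \frac{1}{\left(64484 + \frac{194 i \sqrt{22}}{11}\right) 31343} = \frac{1}{64484 + \frac{194 i \sqrt{22}}{11}} \cdot \frac{1}{31343} = \frac{1}{31343 \left(64484 + \frac{194 i \sqrt{22}}{11}\right)}$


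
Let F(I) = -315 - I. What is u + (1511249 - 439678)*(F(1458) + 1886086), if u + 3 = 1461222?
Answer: 2019176626942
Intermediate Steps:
u = 1461219 (u = -3 + 1461222 = 1461219)
u + (1511249 - 439678)*(F(1458) + 1886086) = 1461219 + (1511249 - 439678)*((-315 - 1*1458) + 1886086) = 1461219 + 1071571*((-315 - 1458) + 1886086) = 1461219 + 1071571*(-1773 + 1886086) = 1461219 + 1071571*1884313 = 1461219 + 2019175165723 = 2019176626942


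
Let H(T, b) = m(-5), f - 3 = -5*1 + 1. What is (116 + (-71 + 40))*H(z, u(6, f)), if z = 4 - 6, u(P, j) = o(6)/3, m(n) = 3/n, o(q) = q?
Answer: -51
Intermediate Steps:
f = -1 (f = 3 + (-5*1 + 1) = 3 + (-5 + 1) = 3 - 4 = -1)
u(P, j) = 2 (u(P, j) = 6/3 = 6*(⅓) = 2)
z = -2
H(T, b) = -⅗ (H(T, b) = 3/(-5) = 3*(-⅕) = -⅗)
(116 + (-71 + 40))*H(z, u(6, f)) = (116 + (-71 + 40))*(-⅗) = (116 - 31)*(-⅗) = 85*(-⅗) = -51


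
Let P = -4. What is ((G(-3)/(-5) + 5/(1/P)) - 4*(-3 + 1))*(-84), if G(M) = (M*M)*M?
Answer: 2772/5 ≈ 554.40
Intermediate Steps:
G(M) = M³ (G(M) = M²*M = M³)
((G(-3)/(-5) + 5/(1/P)) - 4*(-3 + 1))*(-84) = (((-3)³/(-5) + 5/(1/(-4))) - 4*(-3 + 1))*(-84) = ((-27*(-⅕) + 5/(-¼)) - 4*(-2))*(-84) = ((27/5 + 5*(-4)) + 8)*(-84) = ((27/5 - 20) + 8)*(-84) = (-73/5 + 8)*(-84) = -33/5*(-84) = 2772/5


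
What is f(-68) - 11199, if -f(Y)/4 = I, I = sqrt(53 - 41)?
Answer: -11199 - 8*sqrt(3) ≈ -11213.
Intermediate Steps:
I = 2*sqrt(3) (I = sqrt(12) = 2*sqrt(3) ≈ 3.4641)
f(Y) = -8*sqrt(3)
f(-68) - 11199 = -8*sqrt(3) - 11199 = -11199 - 8*sqrt(3)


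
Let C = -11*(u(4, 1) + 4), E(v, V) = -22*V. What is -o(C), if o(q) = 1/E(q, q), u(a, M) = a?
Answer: -1/1936 ≈ -0.00051653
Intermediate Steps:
C = -88 (C = -11*(4 + 4) = -11*8 = -88)
o(q) = -1/(22*q) (o(q) = 1/(-22*q) = -1/(22*q))
-o(C) = -(-1)/(22*(-88)) = -(-1)*(-1)/(22*88) = -1*1/1936 = -1/1936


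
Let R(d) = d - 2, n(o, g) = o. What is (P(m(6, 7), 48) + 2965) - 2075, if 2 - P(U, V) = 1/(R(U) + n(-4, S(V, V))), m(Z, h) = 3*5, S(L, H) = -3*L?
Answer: 8027/9 ≈ 891.89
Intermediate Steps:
m(Z, h) = 15
R(d) = -2 + d
P(U, V) = 2 - 1/(-6 + U) (P(U, V) = 2 - 1/((-2 + U) - 4) = 2 - 1/(-6 + U))
(P(m(6, 7), 48) + 2965) - 2075 = ((-13 + 2*15)/(-6 + 15) + 2965) - 2075 = ((-13 + 30)/9 + 2965) - 2075 = ((⅑)*17 + 2965) - 2075 = (17/9 + 2965) - 2075 = 26702/9 - 2075 = 8027/9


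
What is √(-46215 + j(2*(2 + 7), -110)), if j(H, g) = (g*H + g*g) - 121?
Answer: 6*I*√1006 ≈ 190.3*I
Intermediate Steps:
j(H, g) = -121 + g² + H*g (j(H, g) = (H*g + g²) - 121 = (g² + H*g) - 121 = -121 + g² + H*g)
√(-46215 + j(2*(2 + 7), -110)) = √(-46215 + (-121 + (-110)² + (2*(2 + 7))*(-110))) = √(-46215 + (-121 + 12100 + (2*9)*(-110))) = √(-46215 + (-121 + 12100 + 18*(-110))) = √(-46215 + (-121 + 12100 - 1980)) = √(-46215 + 9999) = √(-36216) = 6*I*√1006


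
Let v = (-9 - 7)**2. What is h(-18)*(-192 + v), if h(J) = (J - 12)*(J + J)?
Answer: 69120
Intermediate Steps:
v = 256 (v = (-16)**2 = 256)
h(J) = 2*J*(-12 + J) (h(J) = (-12 + J)*(2*J) = 2*J*(-12 + J))
h(-18)*(-192 + v) = (2*(-18)*(-12 - 18))*(-192 + 256) = (2*(-18)*(-30))*64 = 1080*64 = 69120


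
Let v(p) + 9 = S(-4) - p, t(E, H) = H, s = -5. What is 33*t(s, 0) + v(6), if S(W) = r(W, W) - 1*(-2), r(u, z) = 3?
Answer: -10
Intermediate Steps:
S(W) = 5 (S(W) = 3 - 1*(-2) = 3 + 2 = 5)
v(p) = -4 - p (v(p) = -9 + (5 - p) = -4 - p)
33*t(s, 0) + v(6) = 33*0 + (-4 - 1*6) = 0 + (-4 - 6) = 0 - 10 = -10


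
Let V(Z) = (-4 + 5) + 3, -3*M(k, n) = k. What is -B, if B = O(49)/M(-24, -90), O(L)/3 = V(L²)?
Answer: -3/2 ≈ -1.5000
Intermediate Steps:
M(k, n) = -k/3
V(Z) = 4 (V(Z) = 1 + 3 = 4)
O(L) = 12 (O(L) = 3*4 = 12)
B = 3/2 (B = 12/((-⅓*(-24))) = 12/8 = 12*(⅛) = 3/2 ≈ 1.5000)
-B = -1*3/2 = -3/2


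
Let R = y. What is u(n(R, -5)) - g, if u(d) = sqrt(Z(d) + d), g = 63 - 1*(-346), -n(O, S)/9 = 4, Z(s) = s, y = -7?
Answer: -409 + 6*I*sqrt(2) ≈ -409.0 + 8.4853*I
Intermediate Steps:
R = -7
n(O, S) = -36 (n(O, S) = -9*4 = -36)
g = 409 (g = 63 + 346 = 409)
u(d) = sqrt(2)*sqrt(d) (u(d) = sqrt(d + d) = sqrt(2*d) = sqrt(2)*sqrt(d))
u(n(R, -5)) - g = sqrt(2)*sqrt(-36) - 1*409 = sqrt(2)*(6*I) - 409 = 6*I*sqrt(2) - 409 = -409 + 6*I*sqrt(2)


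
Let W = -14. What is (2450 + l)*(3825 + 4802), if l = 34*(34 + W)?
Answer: 27002510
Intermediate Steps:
l = 680 (l = 34*(34 - 14) = 34*20 = 680)
(2450 + l)*(3825 + 4802) = (2450 + 680)*(3825 + 4802) = 3130*8627 = 27002510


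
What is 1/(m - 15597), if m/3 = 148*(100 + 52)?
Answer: 1/51891 ≈ 1.9271e-5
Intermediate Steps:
m = 67488 (m = 3*(148*(100 + 52)) = 3*(148*152) = 3*22496 = 67488)
1/(m - 15597) = 1/(67488 - 15597) = 1/51891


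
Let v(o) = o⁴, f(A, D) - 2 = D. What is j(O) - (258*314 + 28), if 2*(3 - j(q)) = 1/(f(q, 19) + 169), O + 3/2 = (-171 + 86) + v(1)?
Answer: -30794061/380 ≈ -81037.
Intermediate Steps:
f(A, D) = 2 + D
O = -171/2 (O = -3/2 + ((-171 + 86) + 1⁴) = -3/2 + (-85 + 1) = -3/2 - 84 = -171/2 ≈ -85.500)
j(q) = 1139/380 (j(q) = 3 - 1/(2*((2 + 19) + 169)) = 3 - 1/(2*(21 + 169)) = 3 - ½/190 = 3 - ½*1/190 = 3 - 1/380 = 1139/380)
j(O) - (258*314 + 28) = 1139/380 - (258*314 + 28) = 1139/380 - (81012 + 28) = 1139/380 - 1*81040 = 1139/380 - 81040 = -30794061/380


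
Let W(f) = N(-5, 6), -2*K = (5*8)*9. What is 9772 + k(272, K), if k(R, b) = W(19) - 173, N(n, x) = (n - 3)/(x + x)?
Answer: 28795/3 ≈ 9598.3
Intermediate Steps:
K = -180 (K = -5*8*9/2 = -20*9 = -½*360 = -180)
N(n, x) = (-3 + n)/(2*x) (N(n, x) = (-3 + n)/((2*x)) = (-3 + n)*(1/(2*x)) = (-3 + n)/(2*x))
W(f) = -⅔ (W(f) = (½)*(-3 - 5)/6 = (½)*(⅙)*(-8) = -⅔)
k(R, b) = -521/3 (k(R, b) = -⅔ - 173 = -521/3)
9772 + k(272, K) = 9772 - 521/3 = 28795/3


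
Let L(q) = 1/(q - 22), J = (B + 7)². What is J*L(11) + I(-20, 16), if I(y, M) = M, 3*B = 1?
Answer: 100/9 ≈ 11.111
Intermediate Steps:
B = ⅓ (B = (⅓)*1 = ⅓ ≈ 0.33333)
J = 484/9 (J = (⅓ + 7)² = (22/3)² = 484/9 ≈ 53.778)
L(q) = 1/(-22 + q)
J*L(11) + I(-20, 16) = 484/(9*(-22 + 11)) + 16 = (484/9)/(-11) + 16 = (484/9)*(-1/11) + 16 = -44/9 + 16 = 100/9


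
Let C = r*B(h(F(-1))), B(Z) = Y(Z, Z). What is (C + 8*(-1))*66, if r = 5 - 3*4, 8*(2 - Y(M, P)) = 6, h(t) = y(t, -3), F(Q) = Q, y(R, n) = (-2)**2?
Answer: -2211/2 ≈ -1105.5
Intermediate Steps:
y(R, n) = 4
h(t) = 4
Y(M, P) = 5/4 (Y(M, P) = 2 - 1/8*6 = 2 - 3/4 = 5/4)
B(Z) = 5/4
r = -7 (r = 5 - 12 = -7)
C = -35/4 (C = -7*5/4 = -35/4 ≈ -8.7500)
(C + 8*(-1))*66 = (-35/4 + 8*(-1))*66 = (-35/4 - 8)*66 = -67/4*66 = -2211/2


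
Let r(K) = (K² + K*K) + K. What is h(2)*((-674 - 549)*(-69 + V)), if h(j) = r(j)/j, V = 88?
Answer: -116185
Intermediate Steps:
r(K) = K + 2*K² (r(K) = (K² + K²) + K = 2*K² + K = K + 2*K²)
h(j) = 1 + 2*j (h(j) = (j*(1 + 2*j))/j = 1 + 2*j)
h(2)*((-674 - 549)*(-69 + V)) = (1 + 2*2)*((-674 - 549)*(-69 + 88)) = (1 + 4)*(-1223*19) = 5*(-23237) = -116185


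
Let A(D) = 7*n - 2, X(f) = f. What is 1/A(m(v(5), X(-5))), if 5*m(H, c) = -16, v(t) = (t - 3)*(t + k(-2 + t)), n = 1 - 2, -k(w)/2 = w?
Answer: -⅑ ≈ -0.11111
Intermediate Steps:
k(w) = -2*w
n = -1
v(t) = (-3 + t)*(4 - t) (v(t) = (t - 3)*(t - 2*(-2 + t)) = (-3 + t)*(t + (4 - 2*t)) = (-3 + t)*(4 - t))
m(H, c) = -16/5 (m(H, c) = (⅕)*(-16) = -16/5)
A(D) = -9 (A(D) = 7*(-1) - 2 = -7 - 2 = -9)
1/A(m(v(5), X(-5))) = 1/(-9) = -⅑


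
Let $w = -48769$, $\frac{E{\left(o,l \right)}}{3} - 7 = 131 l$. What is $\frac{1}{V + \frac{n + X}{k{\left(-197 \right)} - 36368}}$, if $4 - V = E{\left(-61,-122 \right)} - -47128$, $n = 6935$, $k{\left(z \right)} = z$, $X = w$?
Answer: $\frac{36565}{29330399} \approx 0.0012467$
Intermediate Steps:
$E{\left(o,l \right)} = 21 + 393 l$ ($E{\left(o,l \right)} = 21 + 3 \cdot 131 l = 21 + 393 l$)
$X = -48769$
$V = 801$ ($V = 4 - \left(\left(21 + 393 \left(-122\right)\right) - -47128\right) = 4 - \left(\left(21 - 47946\right) + 47128\right) = 4 - \left(-47925 + 47128\right) = 4 - -797 = 4 + 797 = 801$)
$\frac{1}{V + \frac{n + X}{k{\left(-197 \right)} - 36368}} = \frac{1}{801 + \frac{6935 - 48769}{-197 - 36368}} = \frac{1}{801 - \frac{41834}{-36565}} = \frac{1}{801 - - \frac{41834}{36565}} = \frac{1}{801 + \frac{41834}{36565}} = \frac{1}{\frac{29330399}{36565}} = \frac{36565}{29330399}$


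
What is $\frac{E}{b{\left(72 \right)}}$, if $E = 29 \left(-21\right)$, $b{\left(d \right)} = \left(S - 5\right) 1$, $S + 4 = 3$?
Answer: $\frac{203}{2} \approx 101.5$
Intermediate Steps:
$S = -1$ ($S = -4 + 3 = -1$)
$b{\left(d \right)} = -6$ ($b{\left(d \right)} = \left(-1 - 5\right) 1 = \left(-6\right) 1 = -6$)
$E = -609$
$\frac{E}{b{\left(72 \right)}} = - \frac{609}{-6} = \left(-609\right) \left(- \frac{1}{6}\right) = \frac{203}{2}$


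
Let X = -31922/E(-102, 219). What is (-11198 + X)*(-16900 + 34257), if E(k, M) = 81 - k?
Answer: -36122624692/183 ≈ -1.9739e+8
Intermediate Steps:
X = -31922/183 (X = -31922/(81 - 1*(-102)) = -31922/(81 + 102) = -31922/183 ≈ -174.44)
(-11198 + X)*(-16900 + 34257) = (-11198 - 31922/183)*(-16900 + 34257) = -2081156/183*17357 = -36122624692/183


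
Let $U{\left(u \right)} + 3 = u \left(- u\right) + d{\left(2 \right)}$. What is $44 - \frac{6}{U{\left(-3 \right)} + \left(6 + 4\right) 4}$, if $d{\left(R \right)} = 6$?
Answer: $\frac{745}{17} \approx 43.824$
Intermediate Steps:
$U{\left(u \right)} = 3 - u^{2}$ ($U{\left(u \right)} = -3 + \left(u \left(- u\right) + 6\right) = -3 - \left(-6 + u^{2}\right) = 3 - u^{2}$)
$44 - \frac{6}{U{\left(-3 \right)} + \left(6 + 4\right) 4} = 44 - \frac{6}{\left(3 - \left(-3\right)^{2}\right) + \left(6 + 4\right) 4} = 44 - \frac{6}{\left(3 - 9\right) + 10 \cdot 4} = 44 - \frac{6}{\left(3 - 9\right) + 40} = 44 - \frac{6}{-6 + 40} = 44 - \frac{6}{34} = 44 - \frac{3}{17} = \frac{745}{17}$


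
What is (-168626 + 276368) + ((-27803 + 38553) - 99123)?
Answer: 19369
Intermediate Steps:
(-168626 + 276368) + ((-27803 + 38553) - 99123) = 107742 + (10750 - 99123) = 107742 - 88373 = 19369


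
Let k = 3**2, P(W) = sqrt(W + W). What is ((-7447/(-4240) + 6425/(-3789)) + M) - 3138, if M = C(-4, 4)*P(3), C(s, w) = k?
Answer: -50412124997/16065360 + 9*sqrt(6) ≈ -3115.9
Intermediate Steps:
P(W) = sqrt(2)*sqrt(W) (P(W) = sqrt(2*W) = sqrt(2)*sqrt(W))
k = 9
C(s, w) = 9
M = 9*sqrt(6) (M = 9*(sqrt(2)*sqrt(3)) = 9*sqrt(6) ≈ 22.045)
((-7447/(-4240) + 6425/(-3789)) + M) - 3138 = ((-7447/(-4240) + 6425/(-3789)) + 9*sqrt(6)) - 3138 = ((-7447*(-1/4240) + 6425*(-1/3789)) + 9*sqrt(6)) - 3138 = ((7447/4240 - 6425/3789) + 9*sqrt(6)) - 3138 = (974683/16065360 + 9*sqrt(6)) - 3138 = -50412124997/16065360 + 9*sqrt(6)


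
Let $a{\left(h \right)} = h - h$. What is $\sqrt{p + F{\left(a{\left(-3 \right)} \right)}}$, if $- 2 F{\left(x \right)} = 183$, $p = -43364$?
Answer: $\frac{i \sqrt{173822}}{2} \approx 208.46 i$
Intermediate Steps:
$a{\left(h \right)} = 0$
$F{\left(x \right)} = - \frac{183}{2}$ ($F{\left(x \right)} = \left(- \frac{1}{2}\right) 183 = - \frac{183}{2}$)
$\sqrt{p + F{\left(a{\left(-3 \right)} \right)}} = \sqrt{-43364 - \frac{183}{2}} = \sqrt{- \frac{86911}{2}} = \frac{i \sqrt{173822}}{2}$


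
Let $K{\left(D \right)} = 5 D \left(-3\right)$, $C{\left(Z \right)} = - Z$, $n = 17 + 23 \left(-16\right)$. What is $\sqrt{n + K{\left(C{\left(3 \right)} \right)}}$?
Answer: $3 i \sqrt{34} \approx 17.493 i$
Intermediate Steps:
$n = -351$ ($n = 17 - 368 = -351$)
$K{\left(D \right)} = - 15 D$
$\sqrt{n + K{\left(C{\left(3 \right)} \right)}} = \sqrt{-351 - 15 \left(\left(-1\right) 3\right)} = \sqrt{-351 - -45} = \sqrt{-351 + 45} = \sqrt{-306} = 3 i \sqrt{34}$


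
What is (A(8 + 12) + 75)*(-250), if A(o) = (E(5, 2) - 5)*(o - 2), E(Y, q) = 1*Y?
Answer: -18750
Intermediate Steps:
E(Y, q) = Y
A(o) = 0 (A(o) = (5 - 5)*(o - 2) = 0*(-2 + o) = 0)
(A(8 + 12) + 75)*(-250) = (0 + 75)*(-250) = 75*(-250) = -18750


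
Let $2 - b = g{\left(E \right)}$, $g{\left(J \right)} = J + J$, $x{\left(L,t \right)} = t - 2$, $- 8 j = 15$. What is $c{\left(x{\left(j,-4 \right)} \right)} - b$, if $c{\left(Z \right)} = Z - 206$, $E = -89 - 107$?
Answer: $-606$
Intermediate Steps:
$j = - \frac{15}{8}$ ($j = \left(- \frac{1}{8}\right) 15 = - \frac{15}{8} \approx -1.875$)
$x{\left(L,t \right)} = -2 + t$ ($x{\left(L,t \right)} = t - 2 = -2 + t$)
$E = -196$
$c{\left(Z \right)} = -206 + Z$
$g{\left(J \right)} = 2 J$
$b = 394$ ($b = 2 - 2 \left(-196\right) = 2 - -392 = 2 + 392 = 394$)
$c{\left(x{\left(j,-4 \right)} \right)} - b = \left(-206 - 6\right) - 394 = -212 - 394 = -606$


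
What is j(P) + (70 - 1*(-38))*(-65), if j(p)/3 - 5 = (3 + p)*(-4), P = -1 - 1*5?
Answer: -6969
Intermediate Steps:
P = -6 (P = -1 - 5 = -6)
j(p) = -21 - 12*p (j(p) = 15 + 3*((3 + p)*(-4)) = 15 + 3*(-12 - 4*p) = 15 + (-36 - 12*p) = -21 - 12*p)
j(P) + (70 - 1*(-38))*(-65) = (-21 - 12*(-6)) + (70 - 1*(-38))*(-65) = (-21 + 72) + (70 + 38)*(-65) = 51 + 108*(-65) = 51 - 7020 = -6969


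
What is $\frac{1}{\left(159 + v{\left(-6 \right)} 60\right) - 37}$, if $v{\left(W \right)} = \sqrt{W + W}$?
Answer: $\frac{61}{29042} - \frac{30 i \sqrt{3}}{14521} \approx 0.0021004 - 0.0035784 i$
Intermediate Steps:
$v{\left(W \right)} = \sqrt{2} \sqrt{W}$ ($v{\left(W \right)} = \sqrt{2 W} = \sqrt{2} \sqrt{W}$)
$\frac{1}{\left(159 + v{\left(-6 \right)} 60\right) - 37} = \frac{1}{\left(159 + \sqrt{2} \sqrt{-6} \cdot 60\right) - 37} = \frac{1}{\left(159 + \sqrt{2} i \sqrt{6} \cdot 60\right) - 37} = \frac{1}{\left(159 + 2 i \sqrt{3} \cdot 60\right) - 37} = \frac{1}{\left(159 + 120 i \sqrt{3}\right) - 37} = \frac{1}{122 + 120 i \sqrt{3}}$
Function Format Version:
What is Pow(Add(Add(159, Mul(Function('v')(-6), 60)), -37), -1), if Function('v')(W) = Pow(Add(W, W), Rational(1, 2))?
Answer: Add(Rational(61, 29042), Mul(Rational(-30, 14521), I, Pow(3, Rational(1, 2)))) ≈ Add(0.0021004, Mul(-0.0035784, I))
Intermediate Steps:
Function('v')(W) = Mul(Pow(2, Rational(1, 2)), Pow(W, Rational(1, 2))) (Function('v')(W) = Pow(Mul(2, W), Rational(1, 2)) = Mul(Pow(2, Rational(1, 2)), Pow(W, Rational(1, 2))))
Pow(Add(Add(159, Mul(Function('v')(-6), 60)), -37), -1) = Pow(Add(Add(159, Mul(Mul(Pow(2, Rational(1, 2)), Pow(-6, Rational(1, 2))), 60)), -37), -1) = Pow(Add(Add(159, Mul(Mul(Pow(2, Rational(1, 2)), Mul(I, Pow(6, Rational(1, 2)))), 60)), -37), -1) = Pow(Add(Add(159, Mul(Mul(2, I, Pow(3, Rational(1, 2))), 60)), -37), -1) = Pow(Add(Add(159, Mul(120, I, Pow(3, Rational(1, 2)))), -37), -1) = Pow(Add(122, Mul(120, I, Pow(3, Rational(1, 2)))), -1)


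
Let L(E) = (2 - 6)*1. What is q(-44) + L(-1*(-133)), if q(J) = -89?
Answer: -93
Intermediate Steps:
L(E) = -4 (L(E) = -4*1 = -4)
q(-44) + L(-1*(-133)) = -89 - 4 = -93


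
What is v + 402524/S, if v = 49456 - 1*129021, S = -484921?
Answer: -38583141889/484921 ≈ -79566.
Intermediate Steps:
v = -79565 (v = 49456 - 129021 = -79565)
v + 402524/S = -79565 + 402524/(-484921) = -79565 + 402524*(-1/484921) = -79565 - 402524/484921 = -38583141889/484921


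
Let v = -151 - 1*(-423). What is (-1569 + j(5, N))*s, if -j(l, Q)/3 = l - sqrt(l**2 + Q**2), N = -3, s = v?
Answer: -430848 + 816*sqrt(34) ≈ -4.2609e+5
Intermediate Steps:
v = 272 (v = -151 + 423 = 272)
s = 272
j(l, Q) = -3*l + 3*sqrt(Q**2 + l**2) (j(l, Q) = -3*(l - sqrt(l**2 + Q**2)) = -3*(l - sqrt(Q**2 + l**2)) = -3*l + 3*sqrt(Q**2 + l**2))
(-1569 + j(5, N))*s = (-1569 + (-3*5 + 3*sqrt((-3)**2 + 5**2)))*272 = (-1569 + (-15 + 3*sqrt(9 + 25)))*272 = (-1569 + (-15 + 3*sqrt(34)))*272 = (-1584 + 3*sqrt(34))*272 = -430848 + 816*sqrt(34)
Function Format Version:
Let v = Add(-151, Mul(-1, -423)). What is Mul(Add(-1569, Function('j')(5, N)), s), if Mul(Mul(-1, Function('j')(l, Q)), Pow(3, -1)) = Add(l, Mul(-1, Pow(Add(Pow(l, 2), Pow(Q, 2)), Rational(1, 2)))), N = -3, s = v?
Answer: Add(-430848, Mul(816, Pow(34, Rational(1, 2)))) ≈ -4.2609e+5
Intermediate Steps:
v = 272 (v = Add(-151, 423) = 272)
s = 272
Function('j')(l, Q) = Add(Mul(-3, l), Mul(3, Pow(Add(Pow(Q, 2), Pow(l, 2)), Rational(1, 2)))) (Function('j')(l, Q) = Mul(-3, Add(l, Mul(-1, Pow(Add(Pow(l, 2), Pow(Q, 2)), Rational(1, 2))))) = Mul(-3, Add(l, Mul(-1, Pow(Add(Pow(Q, 2), Pow(l, 2)), Rational(1, 2))))) = Add(Mul(-3, l), Mul(3, Pow(Add(Pow(Q, 2), Pow(l, 2)), Rational(1, 2)))))
Mul(Add(-1569, Function('j')(5, N)), s) = Mul(Add(-1569, Add(Mul(-3, 5), Mul(3, Pow(Add(Pow(-3, 2), Pow(5, 2)), Rational(1, 2))))), 272) = Mul(Add(-1569, Add(-15, Mul(3, Pow(Add(9, 25), Rational(1, 2))))), 272) = Mul(Add(-1569, Add(-15, Mul(3, Pow(34, Rational(1, 2))))), 272) = Mul(Add(-1584, Mul(3, Pow(34, Rational(1, 2)))), 272) = Add(-430848, Mul(816, Pow(34, Rational(1, 2))))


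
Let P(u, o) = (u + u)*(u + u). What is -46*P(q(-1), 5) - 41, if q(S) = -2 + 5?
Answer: -1697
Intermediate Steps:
q(S) = 3
P(u, o) = 4*u² (P(u, o) = (2*u)*(2*u) = 4*u²)
-46*P(q(-1), 5) - 41 = -184*3² - 41 = -184*9 - 41 = -46*36 - 41 = -1656 - 41 = -1697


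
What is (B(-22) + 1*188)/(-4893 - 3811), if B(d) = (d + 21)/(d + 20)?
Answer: -377/17408 ≈ -0.021657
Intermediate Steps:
B(d) = (21 + d)/(20 + d)
(B(-22) + 1*188)/(-4893 - 3811) = ((21 - 22)/(20 - 22) + 1*188)/(-4893 - 3811) = (-1/(-2) + 188)/(-8704) = (-½*(-1) + 188)*(-1/8704) = (½ + 188)*(-1/8704) = (377/2)*(-1/8704) = -377/17408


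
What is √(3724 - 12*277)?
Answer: 20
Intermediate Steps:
√(3724 - 12*277) = √(3724 - 3324) = √400 = 20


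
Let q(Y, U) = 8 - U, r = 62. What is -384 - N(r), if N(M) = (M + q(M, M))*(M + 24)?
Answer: -1072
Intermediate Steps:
N(M) = 192 + 8*M (N(M) = (M + (8 - M))*(M + 24) = 8*(24 + M) = 192 + 8*M)
-384 - N(r) = -384 - (192 + 8*62) = -384 - (192 + 496) = -384 - 1*688 = -384 - 688 = -1072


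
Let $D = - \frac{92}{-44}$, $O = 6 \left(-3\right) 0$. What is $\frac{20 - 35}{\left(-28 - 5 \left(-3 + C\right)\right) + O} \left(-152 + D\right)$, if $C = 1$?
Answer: $- \frac{8245}{66} \approx -124.92$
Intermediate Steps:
$O = 0$ ($O = \left(-18\right) 0 = 0$)
$D = \frac{23}{11}$ ($D = \left(-92\right) \left(- \frac{1}{44}\right) = \frac{23}{11} \approx 2.0909$)
$\frac{20 - 35}{\left(-28 - 5 \left(-3 + C\right)\right) + O} \left(-152 + D\right) = \frac{20 - 35}{\left(-28 - 5 \left(-3 + 1\right)\right) + 0} \left(-152 + \frac{23}{11}\right) = - \frac{15}{\left(-28 - 5 \left(-2\right)\right) + 0} \left(- \frac{1649}{11}\right) = - \frac{15}{\left(-28 - -10\right) + 0} \left(- \frac{1649}{11}\right) = - \frac{15}{\left(-28 + 10\right) + 0} \left(- \frac{1649}{11}\right) = - \frac{15}{-18 + 0} \left(- \frac{1649}{11}\right) = - \frac{15}{-18} \left(- \frac{1649}{11}\right) = \left(-15\right) \left(- \frac{1}{18}\right) \left(- \frac{1649}{11}\right) = \frac{5}{6} \left(- \frac{1649}{11}\right) = - \frac{8245}{66}$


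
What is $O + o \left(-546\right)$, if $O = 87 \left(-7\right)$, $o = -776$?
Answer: $423087$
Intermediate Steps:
$O = -609$
$O + o \left(-546\right) = -609 - -423696 = -609 + 423696 = 423087$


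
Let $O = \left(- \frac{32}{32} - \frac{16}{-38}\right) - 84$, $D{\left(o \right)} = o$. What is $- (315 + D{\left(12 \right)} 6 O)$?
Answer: $\frac{109719}{19} \approx 5774.7$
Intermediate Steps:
$O = - \frac{1607}{19}$ ($O = \left(\left(-32\right) \frac{1}{32} - - \frac{8}{19}\right) - 84 = \left(-1 + \frac{8}{19}\right) - 84 = - \frac{11}{19} - 84 = - \frac{1607}{19} \approx -84.579$)
$- (315 + D{\left(12 \right)} 6 O) = - (315 + 12 \cdot 6 \left(- \frac{1607}{19}\right)) = - (315 + 12 \left(- \frac{9642}{19}\right)) = - (315 - \frac{115704}{19}) = \left(-1\right) \left(- \frac{109719}{19}\right) = \frac{109719}{19}$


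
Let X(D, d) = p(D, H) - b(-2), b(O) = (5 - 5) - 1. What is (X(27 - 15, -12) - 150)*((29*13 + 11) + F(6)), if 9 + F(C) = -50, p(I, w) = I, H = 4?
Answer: -45073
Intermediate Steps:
F(C) = -59 (F(C) = -9 - 50 = -59)
b(O) = -1 (b(O) = 0 - 1 = -1)
X(D, d) = 1 + D (X(D, d) = D - 1*(-1) = D + 1 = 1 + D)
(X(27 - 15, -12) - 150)*((29*13 + 11) + F(6)) = ((1 + (27 - 15)) - 150)*((29*13 + 11) - 59) = ((1 + 12) - 150)*((377 + 11) - 59) = (13 - 150)*(388 - 59) = -137*329 = -45073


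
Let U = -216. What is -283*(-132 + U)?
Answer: 98484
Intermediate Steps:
-283*(-132 + U) = -283*(-132 - 216) = -283*(-348) = 98484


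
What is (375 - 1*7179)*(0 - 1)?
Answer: 6804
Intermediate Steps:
(375 - 1*7179)*(0 - 1) = (375 - 7179)*(-1) = -6804*(-1) = 6804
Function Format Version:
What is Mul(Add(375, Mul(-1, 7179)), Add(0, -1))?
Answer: 6804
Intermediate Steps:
Mul(Add(375, Mul(-1, 7179)), Add(0, -1)) = Mul(Add(375, -7179), -1) = Mul(-6804, -1) = 6804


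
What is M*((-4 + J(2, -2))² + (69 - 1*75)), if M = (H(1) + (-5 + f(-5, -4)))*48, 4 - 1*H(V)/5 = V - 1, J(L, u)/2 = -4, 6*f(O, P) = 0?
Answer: 99360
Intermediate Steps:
f(O, P) = 0 (f(O, P) = (⅙)*0 = 0)
J(L, u) = -8 (J(L, u) = 2*(-4) = -8)
H(V) = 25 - 5*V (H(V) = 20 - 5*(V - 1) = 20 - 5*(-1 + V) = 20 + (5 - 5*V) = 25 - 5*V)
M = 720 (M = ((25 - 5*1) + (-5 + 0))*48 = ((25 - 5) - 5)*48 = (20 - 5)*48 = 15*48 = 720)
M*((-4 + J(2, -2))² + (69 - 1*75)) = 720*((-4 - 8)² + (69 - 1*75)) = 720*((-12)² + (69 - 75)) = 720*(144 - 6) = 720*138 = 99360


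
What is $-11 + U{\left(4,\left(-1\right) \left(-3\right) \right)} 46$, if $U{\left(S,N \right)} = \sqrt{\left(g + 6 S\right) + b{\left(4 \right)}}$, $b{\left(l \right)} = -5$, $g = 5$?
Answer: $-11 + 92 \sqrt{6} \approx 214.35$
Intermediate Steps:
$U{\left(S,N \right)} = \sqrt{6} \sqrt{S}$ ($U{\left(S,N \right)} = \sqrt{\left(5 + 6 S\right) - 5} = \sqrt{6 S} = \sqrt{6} \sqrt{S}$)
$-11 + U{\left(4,\left(-1\right) \left(-3\right) \right)} 46 = -11 + \sqrt{6} \sqrt{4} \cdot 46 = -11 + \sqrt{6} \cdot 2 \cdot 46 = -11 + 2 \sqrt{6} \cdot 46 = -11 + 92 \sqrt{6}$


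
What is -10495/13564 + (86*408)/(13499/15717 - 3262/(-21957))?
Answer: 4211286569484187/120916589972 ≈ 34828.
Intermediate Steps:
-10495/13564 + (86*408)/(13499/15717 - 3262/(-21957)) = -10495*1/13564 + 35088/(13499*(1/15717) - 3262*(-1/21957)) = -10495/13564 + 35088/(13499/15717 + 3262/21957) = -10495/13564 + 35088/(8914523/8848671) = -10495/13564 + 35088*(8848671/8914523) = -10495/13564 + 310482168048/8914523 = 4211286569484187/120916589972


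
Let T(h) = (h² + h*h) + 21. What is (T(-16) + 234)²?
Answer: 588289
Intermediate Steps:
T(h) = 21 + 2*h² (T(h) = (h² + h²) + 21 = 2*h² + 21 = 21 + 2*h²)
(T(-16) + 234)² = ((21 + 2*(-16)²) + 234)² = ((21 + 2*256) + 234)² = ((21 + 512) + 234)² = (533 + 234)² = 767² = 588289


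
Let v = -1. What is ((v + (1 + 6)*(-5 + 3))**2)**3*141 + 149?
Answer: 1606078274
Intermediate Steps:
((v + (1 + 6)*(-5 + 3))**2)**3*141 + 149 = ((-1 + (1 + 6)*(-5 + 3))**2)**3*141 + 149 = ((-1 + 7*(-2))**2)**3*141 + 149 = ((-1 - 14)**2)**3*141 + 149 = ((-15)**2)**3*141 + 149 = 225**3*141 + 149 = 11390625*141 + 149 = 1606078125 + 149 = 1606078274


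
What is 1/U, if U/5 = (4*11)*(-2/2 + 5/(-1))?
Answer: -1/1320 ≈ -0.00075758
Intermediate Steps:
U = -1320 (U = 5*((4*11)*(-2/2 + 5/(-1))) = 5*(44*(-2*1/2 + 5*(-1))) = 5*(44*(-1 - 5)) = 5*(44*(-6)) = 5*(-264) = -1320)
1/U = 1/(-1320) = -1/1320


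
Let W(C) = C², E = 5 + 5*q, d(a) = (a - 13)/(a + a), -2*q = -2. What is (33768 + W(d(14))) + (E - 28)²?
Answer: 26728129/784 ≈ 34092.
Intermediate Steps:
q = 1 (q = -½*(-2) = 1)
d(a) = (-13 + a)/(2*a) (d(a) = (-13 + a)/((2*a)) = (-13 + a)*(1/(2*a)) = (-13 + a)/(2*a))
E = 10 (E = 5 + 5*1 = 5 + 5 = 10)
(33768 + W(d(14))) + (E - 28)² = (33768 + ((½)*(-13 + 14)/14)²) + (10 - 28)² = (33768 + ((½)*(1/14)*1)²) + (-18)² = (33768 + (1/28)²) + 324 = (33768 + 1/784) + 324 = 26474113/784 + 324 = 26728129/784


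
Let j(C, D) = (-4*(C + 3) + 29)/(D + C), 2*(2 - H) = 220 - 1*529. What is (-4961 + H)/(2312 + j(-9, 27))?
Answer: -86481/41669 ≈ -2.0754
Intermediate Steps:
H = 313/2 (H = 2 - (220 - 1*529)/2 = 2 - (220 - 529)/2 = 2 - 1/2*(-309) = 2 + 309/2 = 313/2 ≈ 156.50)
j(C, D) = (17 - 4*C)/(C + D) (j(C, D) = (-4*(3 + C) + 29)/(C + D) = ((-12 - 4*C) + 29)/(C + D) = (17 - 4*C)/(C + D))
(-4961 + H)/(2312 + j(-9, 27)) = (-4961 + 313/2)/(2312 + (17 - 4*(-9))/(-9 + 27)) = -9609/(2*(2312 + (17 + 36)/18)) = -9609/(2*(2312 + (1/18)*53)) = -9609/(2*(2312 + 53/18)) = -9609/(2*41669/18) = -9609/2*18/41669 = -86481/41669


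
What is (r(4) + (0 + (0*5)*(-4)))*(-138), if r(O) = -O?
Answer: 552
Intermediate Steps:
(r(4) + (0 + (0*5)*(-4)))*(-138) = (-1*4 + (0 + (0*5)*(-4)))*(-138) = (-4 + (0 + 0*(-4)))*(-138) = (-4 + (0 + 0))*(-138) = (-4 + 0)*(-138) = -4*(-138) = 552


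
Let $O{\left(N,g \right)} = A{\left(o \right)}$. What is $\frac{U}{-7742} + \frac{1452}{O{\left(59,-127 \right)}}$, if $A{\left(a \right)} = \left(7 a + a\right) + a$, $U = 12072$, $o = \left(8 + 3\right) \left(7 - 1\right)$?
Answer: $\frac{30838}{34839} \approx 0.88516$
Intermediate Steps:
$o = 66$ ($o = 11 \cdot 6 = 66$)
$A{\left(a \right)} = 9 a$ ($A{\left(a \right)} = 8 a + a = 9 a$)
$O{\left(N,g \right)} = 594$ ($O{\left(N,g \right)} = 9 \cdot 66 = 594$)
$\frac{U}{-7742} + \frac{1452}{O{\left(59,-127 \right)}} = \frac{12072}{-7742} + \frac{1452}{594} = 12072 \left(- \frac{1}{7742}\right) + 1452 \cdot \frac{1}{594} = - \frac{6036}{3871} + \frac{22}{9} = \frac{30838}{34839}$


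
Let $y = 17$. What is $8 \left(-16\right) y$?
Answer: $-2176$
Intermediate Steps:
$8 \left(-16\right) y = 8 \left(-16\right) 17 = \left(-128\right) 17 = -2176$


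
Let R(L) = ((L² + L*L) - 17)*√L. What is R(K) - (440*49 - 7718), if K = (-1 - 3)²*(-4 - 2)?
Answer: -13842 + 73660*I*√6 ≈ -13842.0 + 1.8043e+5*I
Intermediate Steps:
K = -96 (K = (-4)²*(-6) = 16*(-6) = -96)
R(L) = √L*(-17 + 2*L²) (R(L) = ((L² + L²) - 17)*√L = (2*L² - 17)*√L = (-17 + 2*L²)*√L = √L*(-17 + 2*L²))
R(K) - (440*49 - 7718) = √(-96)*(-17 + 2*(-96)²) - (440*49 - 7718) = (4*I*√6)*(-17 + 2*9216) - (21560 - 7718) = (4*I*√6)*(-17 + 18432) - 1*13842 = (4*I*√6)*18415 - 13842 = 73660*I*√6 - 13842 = -13842 + 73660*I*√6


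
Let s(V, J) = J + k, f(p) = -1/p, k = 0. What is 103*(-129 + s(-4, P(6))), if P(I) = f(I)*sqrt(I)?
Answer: -13287 - 103*sqrt(6)/6 ≈ -13329.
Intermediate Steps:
P(I) = -1/sqrt(I) (P(I) = (-1/I)*sqrt(I) = -1/sqrt(I))
s(V, J) = J (s(V, J) = J + 0 = J)
103*(-129 + s(-4, P(6))) = 103*(-129 - 1/sqrt(6)) = 103*(-129 - sqrt(6)/6) = -13287 - 103*sqrt(6)/6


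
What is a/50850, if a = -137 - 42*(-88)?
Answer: 3559/50850 ≈ 0.069990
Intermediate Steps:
a = 3559 (a = -137 + 3696 = 3559)
a/50850 = 3559/50850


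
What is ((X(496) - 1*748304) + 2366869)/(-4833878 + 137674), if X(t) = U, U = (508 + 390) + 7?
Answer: -809735/2348102 ≈ -0.34485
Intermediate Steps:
U = 905 (U = 898 + 7 = 905)
X(t) = 905
((X(496) - 1*748304) + 2366869)/(-4833878 + 137674) = ((905 - 1*748304) + 2366869)/(-4833878 + 137674) = ((905 - 748304) + 2366869)/(-4696204) = (-747399 + 2366869)*(-1/4696204) = 1619470*(-1/4696204) = -809735/2348102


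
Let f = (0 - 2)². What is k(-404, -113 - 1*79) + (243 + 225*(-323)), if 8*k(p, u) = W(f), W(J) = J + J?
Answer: -72431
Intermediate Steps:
f = 4 (f = (-2)² = 4)
W(J) = 2*J
k(p, u) = 1 (k(p, u) = (2*4)/8 = (⅛)*8 = 1)
k(-404, -113 - 1*79) + (243 + 225*(-323)) = 1 + (243 + 225*(-323)) = 1 + (243 - 72675) = 1 - 72432 = -72431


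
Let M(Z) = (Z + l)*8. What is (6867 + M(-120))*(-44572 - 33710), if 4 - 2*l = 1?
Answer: -463351158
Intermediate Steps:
l = 3/2 (l = 2 - ½*1 = 2 - ½ = 3/2 ≈ 1.5000)
M(Z) = 12 + 8*Z (M(Z) = (Z + 3/2)*8 = (3/2 + Z)*8 = 12 + 8*Z)
(6867 + M(-120))*(-44572 - 33710) = (6867 + (12 + 8*(-120)))*(-44572 - 33710) = (6867 + (12 - 960))*(-78282) = (6867 - 948)*(-78282) = 5919*(-78282) = -463351158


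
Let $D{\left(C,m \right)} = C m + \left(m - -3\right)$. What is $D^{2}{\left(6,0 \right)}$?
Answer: $9$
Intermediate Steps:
$D{\left(C,m \right)} = 3 + m + C m$ ($D{\left(C,m \right)} = C m + \left(m + 3\right) = C m + \left(3 + m\right) = 3 + m + C m$)
$D^{2}{\left(6,0 \right)} = \left(3 + 0 + 6 \cdot 0\right)^{2} = \left(3 + 0 + 0\right)^{2} = 3^{2} = 9$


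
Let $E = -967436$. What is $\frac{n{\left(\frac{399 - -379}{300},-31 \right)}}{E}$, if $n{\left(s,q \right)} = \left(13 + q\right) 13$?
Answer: $\frac{117}{483718} \approx 0.00024188$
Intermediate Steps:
$n{\left(s,q \right)} = 169 + 13 q$
$\frac{n{\left(\frac{399 - -379}{300},-31 \right)}}{E} = \frac{169 + 13 \left(-31\right)}{-967436} = \left(169 - 403\right) \left(- \frac{1}{967436}\right) = \left(-234\right) \left(- \frac{1}{967436}\right) = \frac{117}{483718}$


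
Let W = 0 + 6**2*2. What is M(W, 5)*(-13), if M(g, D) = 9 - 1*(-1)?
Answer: -130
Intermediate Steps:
W = 72 (W = 0 + 36*2 = 0 + 72 = 72)
M(g, D) = 10 (M(g, D) = 9 + 1 = 10)
M(W, 5)*(-13) = 10*(-13) = -130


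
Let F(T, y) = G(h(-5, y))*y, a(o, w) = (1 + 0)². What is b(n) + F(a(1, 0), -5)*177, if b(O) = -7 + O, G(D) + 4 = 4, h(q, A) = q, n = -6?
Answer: -13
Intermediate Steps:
G(D) = 0 (G(D) = -4 + 4 = 0)
a(o, w) = 1 (a(o, w) = 1² = 1)
F(T, y) = 0 (F(T, y) = 0*y = 0)
b(n) + F(a(1, 0), -5)*177 = (-7 - 6) + 0*177 = -13 + 0 = -13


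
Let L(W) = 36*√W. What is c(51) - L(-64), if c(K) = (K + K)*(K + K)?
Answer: 10404 - 288*I ≈ 10404.0 - 288.0*I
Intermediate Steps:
c(K) = 4*K² (c(K) = (2*K)*(2*K) = 4*K²)
c(51) - L(-64) = 4*51² - 36*√(-64) = 4*2601 - 36*8*I = 10404 - 288*I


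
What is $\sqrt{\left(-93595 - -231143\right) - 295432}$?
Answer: $2 i \sqrt{39471} \approx 397.35 i$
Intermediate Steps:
$\sqrt{\left(-93595 - -231143\right) - 295432} = \sqrt{\left(-93595 + 231143\right) - 295432} = \sqrt{137548 - 295432} = \sqrt{-157884} = 2 i \sqrt{39471}$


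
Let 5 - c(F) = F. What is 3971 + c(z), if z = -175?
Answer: 4151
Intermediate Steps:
c(F) = 5 - F
3971 + c(z) = 3971 + (5 - 1*(-175)) = 3971 + (5 + 175) = 3971 + 180 = 4151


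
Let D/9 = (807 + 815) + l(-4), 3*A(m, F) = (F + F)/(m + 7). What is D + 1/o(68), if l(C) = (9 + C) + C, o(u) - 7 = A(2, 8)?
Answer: 2994462/205 ≈ 14607.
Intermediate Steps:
A(m, F) = 2*F/(3*(7 + m)) (A(m, F) = ((F + F)/(m + 7))/3 = ((2*F)/(7 + m))/3 = (2*F/(7 + m))/3 = 2*F/(3*(7 + m)))
o(u) = 205/27 (o(u) = 7 + (⅔)*8/(7 + 2) = 7 + (⅔)*8/9 = 7 + (⅔)*8*(⅑) = 7 + 16/27 = 205/27)
l(C) = 9 + 2*C
D = 14607 (D = 9*((807 + 815) + (9 + 2*(-4))) = 9*(1622 + (9 - 8)) = 9*(1622 + 1) = 9*1623 = 14607)
D + 1/o(68) = 14607 + 1/(205/27) = 14607 + 27/205 = 2994462/205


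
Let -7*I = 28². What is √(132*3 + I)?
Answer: 2*√71 ≈ 16.852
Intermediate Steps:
I = -112 (I = -⅐*28² = -⅐*784 = -112)
√(132*3 + I) = √(132*3 - 112) = √(396 - 112) = √284 = 2*√71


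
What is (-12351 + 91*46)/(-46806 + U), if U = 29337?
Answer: 8165/17469 ≈ 0.46740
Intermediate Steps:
(-12351 + 91*46)/(-46806 + U) = (-12351 + 91*46)/(-46806 + 29337) = (-12351 + 4186)/(-17469) = -8165*(-1/17469) = 8165/17469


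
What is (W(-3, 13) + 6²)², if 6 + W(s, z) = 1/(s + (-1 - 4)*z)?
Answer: 4157521/4624 ≈ 899.12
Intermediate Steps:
W(s, z) = -6 + 1/(s - 5*z) (W(s, z) = -6 + 1/(s + (-1 - 4)*z) = -6 + 1/(s - 5*z))
(W(-3, 13) + 6²)² = ((1 - 6*(-3) + 30*13)/(-3 - 5*13) + 6²)² = ((1 + 18 + 390)/(-3 - 65) + 36)² = (409/(-68) + 36)² = (-1/68*409 + 36)² = (-409/68 + 36)² = (2039/68)² = 4157521/4624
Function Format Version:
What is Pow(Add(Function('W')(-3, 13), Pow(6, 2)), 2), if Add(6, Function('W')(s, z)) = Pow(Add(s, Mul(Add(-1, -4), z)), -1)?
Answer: Rational(4157521, 4624) ≈ 899.12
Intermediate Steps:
Function('W')(s, z) = Add(-6, Pow(Add(s, Mul(-5, z)), -1)) (Function('W')(s, z) = Add(-6, Pow(Add(s, Mul(Add(-1, -4), z)), -1)) = Add(-6, Pow(Add(s, Mul(-5, z)), -1)))
Pow(Add(Function('W')(-3, 13), Pow(6, 2)), 2) = Pow(Add(Mul(Pow(Add(-3, Mul(-5, 13)), -1), Add(1, Mul(-6, -3), Mul(30, 13))), Pow(6, 2)), 2) = Pow(Add(Mul(Pow(Add(-3, -65), -1), Add(1, 18, 390)), 36), 2) = Pow(Add(Mul(Pow(-68, -1), 409), 36), 2) = Pow(Add(Mul(Rational(-1, 68), 409), 36), 2) = Pow(Add(Rational(-409, 68), 36), 2) = Pow(Rational(2039, 68), 2) = Rational(4157521, 4624)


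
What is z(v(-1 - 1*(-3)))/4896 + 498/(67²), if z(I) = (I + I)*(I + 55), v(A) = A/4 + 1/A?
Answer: 183811/1373634 ≈ 0.13381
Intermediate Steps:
v(A) = 1/A + A/4 (v(A) = A*(¼) + 1/A = A/4 + 1/A = 1/A + A/4)
z(I) = 2*I*(55 + I) (z(I) = (2*I)*(55 + I) = 2*I*(55 + I))
z(v(-1 - 1*(-3)))/4896 + 498/(67²) = (2*(1/(-1 - 1*(-3)) + (-1 - 1*(-3))/4)*(55 + (1/(-1 - 1*(-3)) + (-1 - 1*(-3))/4)))/4896 + 498/(67²) = (2*(1/(-1 + 3) + (-1 + 3)/4)*(55 + (1/(-1 + 3) + (-1 + 3)/4)))*(1/4896) + 498/4489 = (2*(1/2 + (¼)*2)*(55 + (1/2 + (¼)*2)))*(1/4896) + 498*(1/4489) = (2*(½ + ½)*(55 + (½ + ½)))*(1/4896) + 498/4489 = (2*1*(55 + 1))*(1/4896) + 498/4489 = (2*1*56)*(1/4896) + 498/4489 = 112*(1/4896) + 498/4489 = 7/306 + 498/4489 = 183811/1373634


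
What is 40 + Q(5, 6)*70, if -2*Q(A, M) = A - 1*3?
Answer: -30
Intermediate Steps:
Q(A, M) = 3/2 - A/2 (Q(A, M) = -(A - 1*3)/2 = -(A - 3)/2 = -(-3 + A)/2 = 3/2 - A/2)
40 + Q(5, 6)*70 = 40 + (3/2 - ½*5)*70 = 40 + (3/2 - 5/2)*70 = 40 - 1*70 = 40 - 70 = -30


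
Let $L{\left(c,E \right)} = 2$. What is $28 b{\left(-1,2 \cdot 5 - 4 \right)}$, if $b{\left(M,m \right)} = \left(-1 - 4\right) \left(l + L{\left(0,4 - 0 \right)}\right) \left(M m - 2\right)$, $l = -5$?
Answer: $-3360$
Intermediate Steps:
$b{\left(M,m \right)} = -30 + 15 M m$ ($b{\left(M,m \right)} = \left(-1 - 4\right) \left(-5 + 2\right) \left(M m - 2\right) = \left(-5\right) \left(-3\right) \left(-2 + M m\right) = 15 \left(-2 + M m\right) = -30 + 15 M m$)
$28 b{\left(-1,2 \cdot 5 - 4 \right)} = 28 \left(-30 + 15 \left(-1\right) \left(2 \cdot 5 - 4\right)\right) = 28 \left(-30 + 15 \left(-1\right) \left(10 - 4\right)\right) = 28 \left(-30 + 15 \left(-1\right) 6\right) = 28 \left(-30 - 90\right) = 28 \left(-120\right) = -3360$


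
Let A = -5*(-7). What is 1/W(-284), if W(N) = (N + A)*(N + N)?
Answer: 1/141432 ≈ 7.0705e-6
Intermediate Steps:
A = 35
W(N) = 2*N*(35 + N) (W(N) = (N + 35)*(N + N) = (35 + N)*(2*N) = 2*N*(35 + N))
1/W(-284) = 1/(2*(-284)*(35 - 284)) = 1/(2*(-284)*(-249)) = 1/141432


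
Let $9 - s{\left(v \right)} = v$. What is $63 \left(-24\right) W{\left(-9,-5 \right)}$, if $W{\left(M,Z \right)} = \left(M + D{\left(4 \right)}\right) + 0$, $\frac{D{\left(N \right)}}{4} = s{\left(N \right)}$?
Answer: $-16632$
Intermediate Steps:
$s{\left(v \right)} = 9 - v$
$D{\left(N \right)} = 36 - 4 N$ ($D{\left(N \right)} = 4 \left(9 - N\right) = 36 - 4 N$)
$W{\left(M,Z \right)} = 20 + M$ ($W{\left(M,Z \right)} = \left(M + \left(36 - 16\right)\right) + 0 = \left(M + 20\right) + 0 = \left(20 + M\right) + 0 = 20 + M$)
$63 \left(-24\right) W{\left(-9,-5 \right)} = 63 \left(-24\right) \left(20 - 9\right) = \left(-1512\right) 11 = -16632$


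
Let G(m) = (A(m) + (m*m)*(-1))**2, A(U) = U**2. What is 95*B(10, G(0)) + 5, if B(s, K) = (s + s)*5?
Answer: 9505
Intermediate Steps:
G(m) = 0 (G(m) = (m**2 + (m*m)*(-1))**2 = (m**2 + m**2*(-1))**2 = (m**2 - m**2)**2 = 0**2 = 0)
B(s, K) = 10*s (B(s, K) = (2*s)*5 = 10*s)
95*B(10, G(0)) + 5 = 95*(10*10) + 5 = 95*100 + 5 = 9500 + 5 = 9505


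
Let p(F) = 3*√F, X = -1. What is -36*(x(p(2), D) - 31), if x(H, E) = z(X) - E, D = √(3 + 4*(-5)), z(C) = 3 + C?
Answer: 1044 + 36*I*√17 ≈ 1044.0 + 148.43*I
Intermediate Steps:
D = I*√17 (D = √(3 - 20) = √(-17) = I*√17 ≈ 4.1231*I)
x(H, E) = 2 - E (x(H, E) = (3 - 1) - E = 2 - E)
-36*(x(p(2), D) - 31) = -36*((2 - I*√17) - 31) = -36*(-29 - I*√17) = 1044 + 36*I*√17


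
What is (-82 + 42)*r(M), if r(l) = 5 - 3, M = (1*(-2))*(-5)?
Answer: -80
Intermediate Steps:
M = 10 (M = -2*(-5) = 10)
r(l) = 2
(-82 + 42)*r(M) = (-82 + 42)*2 = -40*2 = -80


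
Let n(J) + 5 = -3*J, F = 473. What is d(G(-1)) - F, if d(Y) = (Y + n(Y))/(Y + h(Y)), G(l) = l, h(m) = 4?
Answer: -474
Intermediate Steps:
n(J) = -5 - 3*J
d(Y) = (-5 - 2*Y)/(4 + Y) (d(Y) = (Y + (-5 - 3*Y))/(Y + 4) = (-5 - 2*Y)/(4 + Y))
d(G(-1)) - F = (-5 - 2*(-1))/(4 - 1) - 1*473 = (-5 + 2)/3 - 473 = (⅓)*(-3) - 473 = -1 - 473 = -474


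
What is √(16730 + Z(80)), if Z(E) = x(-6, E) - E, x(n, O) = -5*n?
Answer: 2*√4170 ≈ 129.15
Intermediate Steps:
Z(E) = 30 - E (Z(E) = -5*(-6) - E = 30 - E)
√(16730 + Z(80)) = √(16730 + (30 - 1*80)) = √(16730 + (30 - 80)) = √(16730 - 50) = √16680 = 2*√4170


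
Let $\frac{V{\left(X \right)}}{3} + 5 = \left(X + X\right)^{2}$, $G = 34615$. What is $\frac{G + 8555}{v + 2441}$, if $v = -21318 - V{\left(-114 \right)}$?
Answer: $- \frac{21585}{87407} \approx -0.24695$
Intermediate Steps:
$V{\left(X \right)} = -15 + 12 X^{2}$ ($V{\left(X \right)} = -15 + 3 \left(X + X\right)^{2} = -15 + 3 \left(2 X\right)^{2} = -15 + 3 \cdot 4 X^{2} = -15 + 12 X^{2}$)
$v = -177255$ ($v = -21318 - \left(-15 + 12 \left(-114\right)^{2}\right) = -21318 - \left(-15 + 12 \cdot 12996\right) = -21318 - \left(-15 + 155952\right) = -21318 - 155937 = -177255$)
$\frac{G + 8555}{v + 2441} = \frac{34615 + 8555}{-177255 + 2441} = \frac{43170}{-174814} = 43170 \left(- \frac{1}{174814}\right) = - \frac{21585}{87407}$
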